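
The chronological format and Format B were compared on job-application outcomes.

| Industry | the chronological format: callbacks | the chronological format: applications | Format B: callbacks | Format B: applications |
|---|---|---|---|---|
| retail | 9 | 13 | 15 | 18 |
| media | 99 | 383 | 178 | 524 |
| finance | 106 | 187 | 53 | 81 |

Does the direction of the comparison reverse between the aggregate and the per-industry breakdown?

No

Retail: the chronological format 9/13 = 69.2%, Format B 15/18 = 83.3% → Format B
Media: the chronological format 99/383 = 25.8%, Format B 178/524 = 34.0% → Format B
Finance: the chronological format 106/187 = 56.7%, Format B 53/81 = 65.4% → Format B
Overall: the chronological format 214/583 = 36.7%, Format B 246/623 = 39.5% → Format B
Format B wins overall and in every industry group — no reversal.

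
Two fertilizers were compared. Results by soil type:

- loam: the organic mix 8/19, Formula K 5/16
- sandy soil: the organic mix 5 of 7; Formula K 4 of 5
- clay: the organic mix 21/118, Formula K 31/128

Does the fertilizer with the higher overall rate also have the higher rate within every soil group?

No

Loam: the organic mix 8/19 = 42.1%, Formula K 5/16 = 31.2% → the organic mix
Sandy soil: the organic mix 5/7 = 71.4%, Formula K 4/5 = 80.0% → Formula K
Clay: the organic mix 21/118 = 17.8%, Formula K 31/128 = 24.2% → Formula K
Overall: the organic mix 34/144 = 23.6%, Formula K 40/149 = 26.8% → Formula K
Neither sweeps: the organic mix wins 1 of 3 groups, Formula K wins 2. Formula K wins overall but not every group — no Simpson reversal.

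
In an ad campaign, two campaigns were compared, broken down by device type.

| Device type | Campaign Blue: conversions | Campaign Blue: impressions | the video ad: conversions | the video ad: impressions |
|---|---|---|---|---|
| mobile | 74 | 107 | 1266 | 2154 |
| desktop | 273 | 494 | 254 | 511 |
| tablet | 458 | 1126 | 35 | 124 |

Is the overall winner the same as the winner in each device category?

Mobile: Campaign Blue 74/107 = 69.2%, the video ad 1266/2154 = 58.8% → Campaign Blue
Desktop: Campaign Blue 273/494 = 55.3%, the video ad 254/511 = 49.7% → Campaign Blue
Tablet: Campaign Blue 458/1126 = 40.7%, the video ad 35/124 = 28.2% → Campaign Blue
Overall: Campaign Blue 805/1727 = 46.6%, the video ad 1555/2789 = 55.8% → the video ad
Campaign Blue wins each device group but the video ad wins overall — the comparison reverses. Campaign Blue's impressions skew toward tablet, which has a lower base rate.

No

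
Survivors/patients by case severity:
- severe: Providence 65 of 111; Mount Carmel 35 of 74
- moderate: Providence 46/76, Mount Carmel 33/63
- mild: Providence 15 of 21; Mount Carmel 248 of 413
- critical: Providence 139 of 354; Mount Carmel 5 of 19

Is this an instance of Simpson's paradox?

Yes

Severe: Providence 65/111 = 58.6%, Mount Carmel 35/74 = 47.3% → Providence
Moderate: Providence 46/76 = 60.5%, Mount Carmel 33/63 = 52.4% → Providence
Mild: Providence 15/21 = 71.4%, Mount Carmel 248/413 = 60.0% → Providence
Critical: Providence 139/354 = 39.3%, Mount Carmel 5/19 = 26.3% → Providence
Overall: Providence 265/562 = 47.2%, Mount Carmel 321/569 = 56.4% → Mount Carmel
Providence wins each case group but Mount Carmel wins overall — the comparison reverses. Providence's patients skew toward critical, which has a lower base rate.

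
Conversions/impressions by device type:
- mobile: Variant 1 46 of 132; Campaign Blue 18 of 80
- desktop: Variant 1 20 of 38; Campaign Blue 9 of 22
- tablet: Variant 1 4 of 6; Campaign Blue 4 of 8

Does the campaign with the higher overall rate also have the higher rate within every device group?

Mobile: Variant 1 46/132 = 34.8%, Campaign Blue 18/80 = 22.5% → Variant 1
Desktop: Variant 1 20/38 = 52.6%, Campaign Blue 9/22 = 40.9% → Variant 1
Tablet: Variant 1 4/6 = 66.7%, Campaign Blue 4/8 = 50.0% → Variant 1
Overall: Variant 1 70/176 = 39.8%, Campaign Blue 31/110 = 28.2% → Variant 1
Variant 1 wins overall and in every device group — no reversal.

Yes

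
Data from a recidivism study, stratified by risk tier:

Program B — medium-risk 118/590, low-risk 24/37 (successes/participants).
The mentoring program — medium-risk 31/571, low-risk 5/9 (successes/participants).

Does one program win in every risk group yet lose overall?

Medium-risk: Program B 118/590 = 20.0%, the mentoring program 31/571 = 5.4% → Program B
Low-risk: Program B 24/37 = 64.9%, the mentoring program 5/9 = 55.6% → Program B
Overall: Program B 142/627 = 22.6%, the mentoring program 36/580 = 6.2% → Program B
Program B wins overall and in every risk group — no reversal.

No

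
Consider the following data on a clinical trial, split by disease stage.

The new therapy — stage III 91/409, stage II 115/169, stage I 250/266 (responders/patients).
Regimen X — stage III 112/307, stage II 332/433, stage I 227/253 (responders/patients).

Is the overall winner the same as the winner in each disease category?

Stage III: the new therapy 91/409 = 22.2%, Regimen X 112/307 = 36.5% → Regimen X
Stage II: the new therapy 115/169 = 68.0%, Regimen X 332/433 = 76.7% → Regimen X
Stage I: the new therapy 250/266 = 94.0%, Regimen X 227/253 = 89.7% → the new therapy
Overall: the new therapy 456/844 = 54.0%, Regimen X 671/993 = 67.6% → Regimen X
Neither sweeps: the new therapy wins 1 of 3 groups, Regimen X wins 2. Regimen X wins overall but not every group — no Simpson reversal.

No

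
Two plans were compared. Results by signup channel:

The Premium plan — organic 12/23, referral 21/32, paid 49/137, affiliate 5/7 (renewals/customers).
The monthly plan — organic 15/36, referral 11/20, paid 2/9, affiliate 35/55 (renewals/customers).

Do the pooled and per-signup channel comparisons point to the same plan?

No

Organic: the Premium plan 12/23 = 52.2%, the monthly plan 15/36 = 41.7% → the Premium plan
Referral: the Premium plan 21/32 = 65.6%, the monthly plan 11/20 = 55.0% → the Premium plan
Paid: the Premium plan 49/137 = 35.8%, the monthly plan 2/9 = 22.2% → the Premium plan
Affiliate: the Premium plan 5/7 = 71.4%, the monthly plan 35/55 = 63.6% → the Premium plan
Overall: the Premium plan 87/199 = 43.7%, the monthly plan 63/120 = 52.5% → the monthly plan
The Premium plan wins each signup group but the monthly plan wins overall — the comparison reverses. The Premium plan's customers skew toward paid, which has a lower base rate.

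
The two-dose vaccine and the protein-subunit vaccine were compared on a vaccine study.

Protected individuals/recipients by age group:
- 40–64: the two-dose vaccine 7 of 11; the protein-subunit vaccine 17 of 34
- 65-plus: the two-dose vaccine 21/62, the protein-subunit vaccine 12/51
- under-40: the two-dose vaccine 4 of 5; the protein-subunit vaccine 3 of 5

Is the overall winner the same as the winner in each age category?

40–64: the two-dose vaccine 7/11 = 63.6%, the protein-subunit vaccine 17/34 = 50.0% → the two-dose vaccine
65-plus: the two-dose vaccine 21/62 = 33.9%, the protein-subunit vaccine 12/51 = 23.5% → the two-dose vaccine
Under-40: the two-dose vaccine 4/5 = 80.0%, the protein-subunit vaccine 3/5 = 60.0% → the two-dose vaccine
Overall: the two-dose vaccine 32/78 = 41.0%, the protein-subunit vaccine 32/90 = 35.6% → the two-dose vaccine
The two-dose vaccine wins overall and in every age group — no reversal.

Yes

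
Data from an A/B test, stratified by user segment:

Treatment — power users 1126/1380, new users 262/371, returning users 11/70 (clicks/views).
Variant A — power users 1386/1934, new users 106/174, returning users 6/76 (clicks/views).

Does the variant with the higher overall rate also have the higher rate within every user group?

Power users: Treatment 1126/1380 = 81.6%, Variant A 1386/1934 = 71.7% → Treatment
New users: Treatment 262/371 = 70.6%, Variant A 106/174 = 60.9% → Treatment
Returning users: Treatment 11/70 = 15.7%, Variant A 6/76 = 7.9% → Treatment
Overall: Treatment 1399/1821 = 76.8%, Variant A 1498/2184 = 68.6% → Treatment
Treatment wins overall and in every user group — no reversal.

Yes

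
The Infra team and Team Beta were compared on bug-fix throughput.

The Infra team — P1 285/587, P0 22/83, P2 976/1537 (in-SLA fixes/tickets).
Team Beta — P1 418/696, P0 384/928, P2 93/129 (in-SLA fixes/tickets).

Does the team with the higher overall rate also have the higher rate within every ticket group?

No

P1: the Infra team 285/587 = 48.6%, Team Beta 418/696 = 60.1% → Team Beta
P0: the Infra team 22/83 = 26.5%, Team Beta 384/928 = 41.4% → Team Beta
P2: the Infra team 976/1537 = 63.5%, Team Beta 93/129 = 72.1% → Team Beta
Overall: the Infra team 1283/2207 = 58.1%, Team Beta 895/1753 = 51.1% → the Infra team
Team Beta wins each ticket group but the Infra team wins overall — the comparison reverses. Team Beta's tickets skew toward P0, which has a lower base rate.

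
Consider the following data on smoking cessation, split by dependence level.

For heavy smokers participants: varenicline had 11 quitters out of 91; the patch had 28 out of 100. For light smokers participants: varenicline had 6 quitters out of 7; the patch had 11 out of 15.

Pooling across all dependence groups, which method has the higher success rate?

the patch

Heavy smokers: varenicline 11/91 = 12.1%, the patch 28/100 = 28.0% → the patch
Light smokers: varenicline 6/7 = 85.7%, the patch 11/15 = 73.3% → varenicline
Overall: varenicline 17/98 = 17.3%, the patch 39/115 = 33.9% → the patch
(Neither sweeps every dependence group, but the patch has the higher pooled rate.)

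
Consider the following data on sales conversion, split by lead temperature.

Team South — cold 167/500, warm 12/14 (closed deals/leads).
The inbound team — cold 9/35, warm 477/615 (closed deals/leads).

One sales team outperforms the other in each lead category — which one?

Cold: Team South 167/500 = 33.4%, the inbound team 9/35 = 25.7% → Team South
Warm: Team South 12/14 = 85.7%, the inbound team 477/615 = 77.6% → Team South
Team South has the higher rate in both groups.

Team South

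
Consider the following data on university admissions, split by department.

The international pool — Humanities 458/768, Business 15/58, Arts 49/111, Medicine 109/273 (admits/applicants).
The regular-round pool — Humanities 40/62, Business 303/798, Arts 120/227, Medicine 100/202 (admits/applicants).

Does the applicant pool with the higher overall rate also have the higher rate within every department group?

Humanities: the international pool 458/768 = 59.6%, the regular-round pool 40/62 = 64.5% → the regular-round pool
Business: the international pool 15/58 = 25.9%, the regular-round pool 303/798 = 38.0% → the regular-round pool
Arts: the international pool 49/111 = 44.1%, the regular-round pool 120/227 = 52.9% → the regular-round pool
Medicine: the international pool 109/273 = 39.9%, the regular-round pool 100/202 = 49.5% → the regular-round pool
Overall: the international pool 631/1210 = 52.1%, the regular-round pool 563/1289 = 43.7% → the international pool
The regular-round pool wins each department group but the international pool wins overall — the comparison reverses. The regular-round pool's applicants skew toward Business, which has a lower base rate.

No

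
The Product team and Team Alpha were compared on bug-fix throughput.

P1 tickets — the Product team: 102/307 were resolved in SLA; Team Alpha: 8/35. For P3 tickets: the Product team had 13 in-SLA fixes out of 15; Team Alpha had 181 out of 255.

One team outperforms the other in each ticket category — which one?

the Product team

P1: the Product team 102/307 = 33.2%, Team Alpha 8/35 = 22.9% → the Product team
P3: the Product team 13/15 = 86.7%, Team Alpha 181/255 = 71.0% → the Product team
The Product team has the higher rate in both groups.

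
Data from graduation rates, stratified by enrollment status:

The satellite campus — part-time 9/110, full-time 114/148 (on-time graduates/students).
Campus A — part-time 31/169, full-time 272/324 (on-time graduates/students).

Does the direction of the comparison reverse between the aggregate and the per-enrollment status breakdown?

No

Part-time: the satellite campus 9/110 = 8.2%, Campus A 31/169 = 18.3% → Campus A
Full-time: the satellite campus 114/148 = 77.0%, Campus A 272/324 = 84.0% → Campus A
Overall: the satellite campus 123/258 = 47.7%, Campus A 303/493 = 61.5% → Campus A
Campus A wins overall and in every enrollment group — no reversal.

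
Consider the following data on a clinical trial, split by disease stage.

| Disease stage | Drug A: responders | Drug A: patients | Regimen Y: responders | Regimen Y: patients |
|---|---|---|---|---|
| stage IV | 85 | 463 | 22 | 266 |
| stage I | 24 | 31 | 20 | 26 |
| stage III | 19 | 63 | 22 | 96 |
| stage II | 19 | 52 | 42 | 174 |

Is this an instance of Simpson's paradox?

Stage IV: Drug A 85/463 = 18.4%, Regimen Y 22/266 = 8.3% → Drug A
Stage I: Drug A 24/31 = 77.4%, Regimen Y 20/26 = 76.9% → Drug A
Stage III: Drug A 19/63 = 30.2%, Regimen Y 22/96 = 22.9% → Drug A
Stage II: Drug A 19/52 = 36.5%, Regimen Y 42/174 = 24.1% → Drug A
Overall: Drug A 147/609 = 24.1%, Regimen Y 106/562 = 18.9% → Drug A
Drug A wins overall and in every disease group — no reversal.

No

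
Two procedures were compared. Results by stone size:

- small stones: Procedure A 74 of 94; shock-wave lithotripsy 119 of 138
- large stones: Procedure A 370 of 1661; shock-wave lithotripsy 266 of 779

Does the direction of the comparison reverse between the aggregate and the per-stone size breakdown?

No

Small stones: Procedure A 74/94 = 78.7%, shock-wave lithotripsy 119/138 = 86.2% → shock-wave lithotripsy
Large stones: Procedure A 370/1661 = 22.3%, shock-wave lithotripsy 266/779 = 34.1% → shock-wave lithotripsy
Overall: Procedure A 444/1755 = 25.3%, shock-wave lithotripsy 385/917 = 42.0% → shock-wave lithotripsy
Shock-wave lithotripsy wins overall and in every stone group — no reversal.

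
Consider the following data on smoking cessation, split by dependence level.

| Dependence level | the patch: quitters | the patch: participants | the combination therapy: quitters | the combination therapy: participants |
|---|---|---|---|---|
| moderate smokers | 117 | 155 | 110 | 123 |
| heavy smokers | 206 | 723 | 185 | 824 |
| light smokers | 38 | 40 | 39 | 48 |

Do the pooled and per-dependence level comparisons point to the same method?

Moderate smokers: the patch 117/155 = 75.5%, the combination therapy 110/123 = 89.4% → the combination therapy
Heavy smokers: the patch 206/723 = 28.5%, the combination therapy 185/824 = 22.5% → the patch
Light smokers: the patch 38/40 = 95.0%, the combination therapy 39/48 = 81.2% → the patch
Overall: the patch 361/918 = 39.3%, the combination therapy 334/995 = 33.6% → the patch
Neither sweeps: the patch wins 2 of 3 groups, the combination therapy wins 1. The patch wins overall but not every group — no Simpson reversal.

No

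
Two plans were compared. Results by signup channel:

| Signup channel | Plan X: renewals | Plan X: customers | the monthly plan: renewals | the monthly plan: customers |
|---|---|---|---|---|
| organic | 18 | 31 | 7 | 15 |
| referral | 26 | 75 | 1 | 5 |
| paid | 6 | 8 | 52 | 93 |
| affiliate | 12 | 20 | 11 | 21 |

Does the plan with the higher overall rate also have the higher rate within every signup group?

No

Organic: Plan X 18/31 = 58.1%, the monthly plan 7/15 = 46.7% → Plan X
Referral: Plan X 26/75 = 34.7%, the monthly plan 1/5 = 20.0% → Plan X
Paid: Plan X 6/8 = 75.0%, the monthly plan 52/93 = 55.9% → Plan X
Affiliate: Plan X 12/20 = 60.0%, the monthly plan 11/21 = 52.4% → Plan X
Overall: Plan X 62/134 = 46.3%, the monthly plan 71/134 = 53.0% → the monthly plan
Plan X wins each signup group but the monthly plan wins overall — the comparison reverses. Plan X's customers skew toward referral, which has a lower base rate.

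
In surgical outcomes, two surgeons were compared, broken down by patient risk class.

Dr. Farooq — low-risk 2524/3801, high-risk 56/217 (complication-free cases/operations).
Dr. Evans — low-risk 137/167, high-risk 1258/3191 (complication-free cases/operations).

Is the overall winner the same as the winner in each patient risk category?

No

Low-risk: Dr. Farooq 2524/3801 = 66.4%, Dr. Evans 137/167 = 82.0% → Dr. Evans
High-risk: Dr. Farooq 56/217 = 25.8%, Dr. Evans 1258/3191 = 39.4% → Dr. Evans
Overall: Dr. Farooq 2580/4018 = 64.2%, Dr. Evans 1395/3358 = 41.5% → Dr. Farooq
Dr. Evans wins each patient risk group but Dr. Farooq wins overall — the comparison reverses. Dr. Evans's operations skew toward high-risk, which has a lower base rate.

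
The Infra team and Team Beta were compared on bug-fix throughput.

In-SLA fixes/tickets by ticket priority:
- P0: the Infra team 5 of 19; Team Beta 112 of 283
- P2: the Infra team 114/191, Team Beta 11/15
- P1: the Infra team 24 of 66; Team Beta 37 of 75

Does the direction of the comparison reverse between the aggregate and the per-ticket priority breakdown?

P0: the Infra team 5/19 = 26.3%, Team Beta 112/283 = 39.6% → Team Beta
P2: the Infra team 114/191 = 59.7%, Team Beta 11/15 = 73.3% → Team Beta
P1: the Infra team 24/66 = 36.4%, Team Beta 37/75 = 49.3% → Team Beta
Overall: the Infra team 143/276 = 51.8%, Team Beta 160/373 = 42.9% → the Infra team
Team Beta wins each ticket group but the Infra team wins overall — the comparison reverses. Team Beta's tickets skew toward P0, which has a lower base rate.

Yes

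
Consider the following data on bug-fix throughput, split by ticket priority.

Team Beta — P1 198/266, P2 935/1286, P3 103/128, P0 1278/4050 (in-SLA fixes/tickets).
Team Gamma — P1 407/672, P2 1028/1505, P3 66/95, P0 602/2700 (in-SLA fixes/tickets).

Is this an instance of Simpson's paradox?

No

P1: Team Beta 198/266 = 74.4%, Team Gamma 407/672 = 60.6% → Team Beta
P2: Team Beta 935/1286 = 72.7%, Team Gamma 1028/1505 = 68.3% → Team Beta
P3: Team Beta 103/128 = 80.5%, Team Gamma 66/95 = 69.5% → Team Beta
P0: Team Beta 1278/4050 = 31.6%, Team Gamma 602/2700 = 22.3% → Team Beta
Overall: Team Beta 2514/5730 = 43.9%, Team Gamma 2103/4972 = 42.3% → Team Beta
Team Beta wins overall and in every ticket group — no reversal.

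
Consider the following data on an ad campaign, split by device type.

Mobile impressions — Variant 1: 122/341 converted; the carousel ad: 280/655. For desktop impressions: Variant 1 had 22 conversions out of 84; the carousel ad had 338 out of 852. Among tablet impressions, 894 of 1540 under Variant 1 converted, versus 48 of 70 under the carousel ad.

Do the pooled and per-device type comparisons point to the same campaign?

Mobile: Variant 1 122/341 = 35.8%, the carousel ad 280/655 = 42.7% → the carousel ad
Desktop: Variant 1 22/84 = 26.2%, the carousel ad 338/852 = 39.7% → the carousel ad
Tablet: Variant 1 894/1540 = 58.1%, the carousel ad 48/70 = 68.6% → the carousel ad
Overall: Variant 1 1038/1965 = 52.8%, the carousel ad 666/1577 = 42.2% → Variant 1
The carousel ad wins each device group but Variant 1 wins overall — the comparison reverses. The carousel ad's impressions skew toward desktop, which has a lower base rate.

No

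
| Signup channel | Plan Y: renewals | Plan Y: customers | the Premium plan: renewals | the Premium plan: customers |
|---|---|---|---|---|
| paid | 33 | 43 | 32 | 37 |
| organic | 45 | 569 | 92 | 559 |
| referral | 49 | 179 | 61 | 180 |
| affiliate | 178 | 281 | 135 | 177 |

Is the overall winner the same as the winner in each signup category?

Yes

Paid: Plan Y 33/43 = 76.7%, the Premium plan 32/37 = 86.5% → the Premium plan
Organic: Plan Y 45/569 = 7.9%, the Premium plan 92/559 = 16.5% → the Premium plan
Referral: Plan Y 49/179 = 27.4%, the Premium plan 61/180 = 33.9% → the Premium plan
Affiliate: Plan Y 178/281 = 63.3%, the Premium plan 135/177 = 76.3% → the Premium plan
Overall: Plan Y 305/1072 = 28.5%, the Premium plan 320/953 = 33.6% → the Premium plan
The Premium plan wins overall and in every signup group — no reversal.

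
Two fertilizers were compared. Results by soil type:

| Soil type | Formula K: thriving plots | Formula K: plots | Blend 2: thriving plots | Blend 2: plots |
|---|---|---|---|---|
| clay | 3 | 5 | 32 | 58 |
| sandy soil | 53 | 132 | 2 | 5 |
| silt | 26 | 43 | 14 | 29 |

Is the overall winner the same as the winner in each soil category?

No

Clay: Formula K 3/5 = 60.0%, Blend 2 32/58 = 55.2% → Formula K
Sandy soil: Formula K 53/132 = 40.2%, Blend 2 2/5 = 40.0% → Formula K
Silt: Formula K 26/43 = 60.5%, Blend 2 14/29 = 48.3% → Formula K
Overall: Formula K 82/180 = 45.6%, Blend 2 48/92 = 52.2% → Blend 2
Formula K wins each soil group but Blend 2 wins overall — the comparison reverses. Formula K's plots skew toward sandy soil, which has a lower base rate.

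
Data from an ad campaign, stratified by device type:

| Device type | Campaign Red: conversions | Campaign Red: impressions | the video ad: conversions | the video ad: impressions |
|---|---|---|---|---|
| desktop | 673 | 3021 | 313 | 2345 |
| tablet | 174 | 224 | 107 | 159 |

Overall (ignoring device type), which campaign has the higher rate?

Campaign Red

Desktop: Campaign Red 673/3021 = 22.3%, the video ad 313/2345 = 13.3% → Campaign Red
Tablet: Campaign Red 174/224 = 77.7%, the video ad 107/159 = 67.3% → Campaign Red
Overall: Campaign Red 847/3245 = 26.1%, the video ad 420/2504 = 16.8% → Campaign Red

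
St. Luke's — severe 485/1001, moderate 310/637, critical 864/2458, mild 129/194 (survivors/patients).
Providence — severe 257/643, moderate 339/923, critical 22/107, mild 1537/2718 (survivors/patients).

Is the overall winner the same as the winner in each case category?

No

Severe: St. Luke's 485/1001 = 48.5%, Providence 257/643 = 40.0% → St. Luke's
Moderate: St. Luke's 310/637 = 48.7%, Providence 339/923 = 36.7% → St. Luke's
Critical: St. Luke's 864/2458 = 35.2%, Providence 22/107 = 20.6% → St. Luke's
Mild: St. Luke's 129/194 = 66.5%, Providence 1537/2718 = 56.5% → St. Luke's
Overall: St. Luke's 1788/4290 = 41.7%, Providence 2155/4391 = 49.1% → Providence
St. Luke's wins each case group but Providence wins overall — the comparison reverses. St. Luke's's patients skew toward critical, which has a lower base rate.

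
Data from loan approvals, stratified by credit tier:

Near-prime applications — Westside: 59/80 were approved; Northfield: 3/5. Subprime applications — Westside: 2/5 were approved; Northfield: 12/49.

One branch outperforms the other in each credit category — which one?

Westside

Near-prime: Westside 59/80 = 73.8%, Northfield 3/5 = 60.0% → Westside
Subprime: Westside 2/5 = 40.0%, Northfield 12/49 = 24.5% → Westside
Westside has the higher rate in both groups.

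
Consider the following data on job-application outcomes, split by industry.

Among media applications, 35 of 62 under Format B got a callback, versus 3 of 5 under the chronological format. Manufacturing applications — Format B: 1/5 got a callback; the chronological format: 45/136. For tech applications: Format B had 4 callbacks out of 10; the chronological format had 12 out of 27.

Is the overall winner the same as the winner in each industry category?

No

Media: Format B 35/62 = 56.5%, the chronological format 3/5 = 60.0% → the chronological format
Manufacturing: Format B 1/5 = 20.0%, the chronological format 45/136 = 33.1% → the chronological format
Tech: Format B 4/10 = 40.0%, the chronological format 12/27 = 44.4% → the chronological format
Overall: Format B 40/77 = 51.9%, the chronological format 60/168 = 35.7% → Format B
The chronological format wins each industry group but Format B wins overall — the comparison reverses. The chronological format's applications skew toward manufacturing, which has a lower base rate.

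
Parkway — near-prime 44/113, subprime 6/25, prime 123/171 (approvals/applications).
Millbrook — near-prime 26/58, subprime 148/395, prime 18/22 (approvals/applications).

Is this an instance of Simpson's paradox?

Yes

Near-prime: Parkway 44/113 = 38.9%, Millbrook 26/58 = 44.8% → Millbrook
Subprime: Parkway 6/25 = 24.0%, Millbrook 148/395 = 37.5% → Millbrook
Prime: Parkway 123/171 = 71.9%, Millbrook 18/22 = 81.8% → Millbrook
Overall: Parkway 173/309 = 56.0%, Millbrook 192/475 = 40.4% → Parkway
Millbrook wins each credit group but Parkway wins overall — the comparison reverses. Millbrook's applications skew toward subprime, which has a lower base rate.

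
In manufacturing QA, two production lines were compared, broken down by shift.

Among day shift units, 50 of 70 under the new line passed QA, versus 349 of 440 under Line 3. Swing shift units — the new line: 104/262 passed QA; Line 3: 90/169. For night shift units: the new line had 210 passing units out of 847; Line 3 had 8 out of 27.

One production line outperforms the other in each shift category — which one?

Day shift: the new line 50/70 = 71.4%, Line 3 349/440 = 79.3% → Line 3
Swing shift: the new line 104/262 = 39.7%, Line 3 90/169 = 53.3% → Line 3
Night shift: the new line 210/847 = 24.8%, Line 3 8/27 = 29.6% → Line 3
Line 3 has the higher rate in all 3 groups.

Line 3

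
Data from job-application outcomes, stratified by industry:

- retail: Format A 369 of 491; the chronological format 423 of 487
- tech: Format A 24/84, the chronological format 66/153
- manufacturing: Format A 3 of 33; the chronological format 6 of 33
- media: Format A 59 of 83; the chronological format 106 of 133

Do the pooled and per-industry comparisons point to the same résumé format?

Yes

Retail: Format A 369/491 = 75.2%, the chronological format 423/487 = 86.9% → the chronological format
Tech: Format A 24/84 = 28.6%, the chronological format 66/153 = 43.1% → the chronological format
Manufacturing: Format A 3/33 = 9.1%, the chronological format 6/33 = 18.2% → the chronological format
Media: Format A 59/83 = 71.1%, the chronological format 106/133 = 79.7% → the chronological format
Overall: Format A 455/691 = 65.8%, the chronological format 601/806 = 74.6% → the chronological format
The chronological format wins overall and in every industry group — no reversal.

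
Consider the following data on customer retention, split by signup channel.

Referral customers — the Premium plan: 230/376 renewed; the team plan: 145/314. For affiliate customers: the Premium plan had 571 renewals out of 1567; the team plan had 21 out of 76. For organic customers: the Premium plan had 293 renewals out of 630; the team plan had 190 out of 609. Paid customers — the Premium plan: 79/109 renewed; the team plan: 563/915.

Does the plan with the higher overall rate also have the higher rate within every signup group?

Referral: the Premium plan 230/376 = 61.2%, the team plan 145/314 = 46.2% → the Premium plan
Affiliate: the Premium plan 571/1567 = 36.4%, the team plan 21/76 = 27.6% → the Premium plan
Organic: the Premium plan 293/630 = 46.5%, the team plan 190/609 = 31.2% → the Premium plan
Paid: the Premium plan 79/109 = 72.5%, the team plan 563/915 = 61.5% → the Premium plan
Overall: the Premium plan 1173/2682 = 43.7%, the team plan 919/1914 = 48.0% → the team plan
The Premium plan wins each signup group but the team plan wins overall — the comparison reverses. The Premium plan's customers skew toward affiliate, which has a lower base rate.

No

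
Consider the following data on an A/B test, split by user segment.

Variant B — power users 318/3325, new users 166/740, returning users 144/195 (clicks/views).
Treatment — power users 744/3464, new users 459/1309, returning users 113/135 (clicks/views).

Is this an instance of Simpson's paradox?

No

Power users: Variant B 318/3325 = 9.6%, Treatment 744/3464 = 21.5% → Treatment
New users: Variant B 166/740 = 22.4%, Treatment 459/1309 = 35.1% → Treatment
Returning users: Variant B 144/195 = 73.8%, Treatment 113/135 = 83.7% → Treatment
Overall: Variant B 628/4260 = 14.7%, Treatment 1316/4908 = 26.8% → Treatment
Treatment wins overall and in every user group — no reversal.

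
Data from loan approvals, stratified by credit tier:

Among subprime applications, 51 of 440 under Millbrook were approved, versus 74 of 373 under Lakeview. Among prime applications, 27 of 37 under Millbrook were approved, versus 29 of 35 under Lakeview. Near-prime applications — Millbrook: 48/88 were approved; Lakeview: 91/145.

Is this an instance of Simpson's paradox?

Subprime: Millbrook 51/440 = 11.6%, Lakeview 74/373 = 19.8% → Lakeview
Prime: Millbrook 27/37 = 73.0%, Lakeview 29/35 = 82.9% → Lakeview
Near-prime: Millbrook 48/88 = 54.5%, Lakeview 91/145 = 62.8% → Lakeview
Overall: Millbrook 126/565 = 22.3%, Lakeview 194/553 = 35.1% → Lakeview
Lakeview wins overall and in every credit group — no reversal.

No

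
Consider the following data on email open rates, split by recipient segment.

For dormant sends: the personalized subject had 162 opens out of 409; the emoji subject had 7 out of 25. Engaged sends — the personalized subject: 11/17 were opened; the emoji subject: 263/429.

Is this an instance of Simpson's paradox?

Yes

Dormant: the personalized subject 162/409 = 39.6%, the emoji subject 7/25 = 28.0% → the personalized subject
Engaged: the personalized subject 11/17 = 64.7%, the emoji subject 263/429 = 61.3% → the personalized subject
Overall: the personalized subject 173/426 = 40.6%, the emoji subject 270/454 = 59.5% → the emoji subject
The personalized subject wins each recipient group but the emoji subject wins overall — the comparison reverses. The personalized subject's sends skew toward dormant, which has a lower base rate.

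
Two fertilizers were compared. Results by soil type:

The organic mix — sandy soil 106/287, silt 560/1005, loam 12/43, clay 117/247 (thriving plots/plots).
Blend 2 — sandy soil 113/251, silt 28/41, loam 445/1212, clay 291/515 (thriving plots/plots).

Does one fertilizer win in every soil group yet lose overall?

Sandy soil: the organic mix 106/287 = 36.9%, Blend 2 113/251 = 45.0% → Blend 2
Silt: the organic mix 560/1005 = 55.7%, Blend 2 28/41 = 68.3% → Blend 2
Loam: the organic mix 12/43 = 27.9%, Blend 2 445/1212 = 36.7% → Blend 2
Clay: the organic mix 117/247 = 47.4%, Blend 2 291/515 = 56.5% → Blend 2
Overall: the organic mix 795/1582 = 50.3%, Blend 2 877/2019 = 43.4% → the organic mix
Blend 2 wins each soil group but the organic mix wins overall — the comparison reverses. Blend 2's plots skew toward loam, which has a lower base rate.

Yes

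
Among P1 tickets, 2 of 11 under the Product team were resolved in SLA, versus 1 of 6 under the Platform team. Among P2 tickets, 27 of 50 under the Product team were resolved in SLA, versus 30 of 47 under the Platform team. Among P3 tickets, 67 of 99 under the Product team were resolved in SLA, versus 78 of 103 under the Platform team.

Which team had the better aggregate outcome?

P1: the Product team 2/11 = 18.2%, the Platform team 1/6 = 16.7% → the Product team
P2: the Product team 27/50 = 54.0%, the Platform team 30/47 = 63.8% → the Platform team
P3: the Product team 67/99 = 67.7%, the Platform team 78/103 = 75.7% → the Platform team
Overall: the Product team 96/160 = 60.0%, the Platform team 109/156 = 69.9% → the Platform team
(Neither sweeps every ticket group, but the Platform team has the higher pooled rate.)

the Platform team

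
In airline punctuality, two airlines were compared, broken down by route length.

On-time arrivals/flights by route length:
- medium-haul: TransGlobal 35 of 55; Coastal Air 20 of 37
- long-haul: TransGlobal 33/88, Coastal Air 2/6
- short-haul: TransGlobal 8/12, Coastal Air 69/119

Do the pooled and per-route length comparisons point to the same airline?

Medium-haul: TransGlobal 35/55 = 63.6%, Coastal Air 20/37 = 54.1% → TransGlobal
Long-haul: TransGlobal 33/88 = 37.5%, Coastal Air 2/6 = 33.3% → TransGlobal
Short-haul: TransGlobal 8/12 = 66.7%, Coastal Air 69/119 = 58.0% → TransGlobal
Overall: TransGlobal 76/155 = 49.0%, Coastal Air 91/162 = 56.2% → Coastal Air
TransGlobal wins each route group but Coastal Air wins overall — the comparison reverses. TransGlobal's flights skew toward long-haul, which has a lower base rate.

No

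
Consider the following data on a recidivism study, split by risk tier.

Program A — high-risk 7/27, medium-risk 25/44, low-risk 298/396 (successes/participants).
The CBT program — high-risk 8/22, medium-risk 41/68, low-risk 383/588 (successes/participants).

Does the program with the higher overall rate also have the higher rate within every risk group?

High-risk: Program A 7/27 = 25.9%, the CBT program 8/22 = 36.4% → the CBT program
Medium-risk: Program A 25/44 = 56.8%, the CBT program 41/68 = 60.3% → the CBT program
Low-risk: Program A 298/396 = 75.3%, the CBT program 383/588 = 65.1% → Program A
Overall: Program A 330/467 = 70.7%, the CBT program 432/678 = 63.7% → Program A
Neither sweeps: Program A wins 1 of 3 groups, the CBT program wins 2. Program A wins overall but not every group — no Simpson reversal.

No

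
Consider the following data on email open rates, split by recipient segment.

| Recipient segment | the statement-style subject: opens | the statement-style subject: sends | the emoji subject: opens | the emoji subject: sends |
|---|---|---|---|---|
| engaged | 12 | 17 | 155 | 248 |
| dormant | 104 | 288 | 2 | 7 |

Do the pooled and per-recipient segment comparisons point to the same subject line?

Engaged: the statement-style subject 12/17 = 70.6%, the emoji subject 155/248 = 62.5% → the statement-style subject
Dormant: the statement-style subject 104/288 = 36.1%, the emoji subject 2/7 = 28.6% → the statement-style subject
Overall: the statement-style subject 116/305 = 38.0%, the emoji subject 157/255 = 61.6% → the emoji subject
The statement-style subject wins each recipient group but the emoji subject wins overall — the comparison reverses. The statement-style subject's sends skew toward dormant, which has a lower base rate.

No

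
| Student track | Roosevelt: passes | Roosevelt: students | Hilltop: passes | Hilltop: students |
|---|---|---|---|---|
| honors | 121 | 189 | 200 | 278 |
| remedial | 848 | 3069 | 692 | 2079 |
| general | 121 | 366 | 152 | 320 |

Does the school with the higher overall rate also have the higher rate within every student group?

Honors: Roosevelt 121/189 = 64.0%, Hilltop 200/278 = 71.9% → Hilltop
Remedial: Roosevelt 848/3069 = 27.6%, Hilltop 692/2079 = 33.3% → Hilltop
General: Roosevelt 121/366 = 33.1%, Hilltop 152/320 = 47.5% → Hilltop
Overall: Roosevelt 1090/3624 = 30.1%, Hilltop 1044/2677 = 39.0% → Hilltop
Hilltop wins overall and in every student group — no reversal.

Yes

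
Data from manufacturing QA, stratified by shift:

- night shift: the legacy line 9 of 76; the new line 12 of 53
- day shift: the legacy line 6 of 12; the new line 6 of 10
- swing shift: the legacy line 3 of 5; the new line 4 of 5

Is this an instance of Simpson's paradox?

Night shift: the legacy line 9/76 = 11.8%, the new line 12/53 = 22.6% → the new line
Day shift: the legacy line 6/12 = 50.0%, the new line 6/10 = 60.0% → the new line
Swing shift: the legacy line 3/5 = 60.0%, the new line 4/5 = 80.0% → the new line
Overall: the legacy line 18/93 = 19.4%, the new line 22/68 = 32.4% → the new line
The new line wins overall and in every shift group — no reversal.

No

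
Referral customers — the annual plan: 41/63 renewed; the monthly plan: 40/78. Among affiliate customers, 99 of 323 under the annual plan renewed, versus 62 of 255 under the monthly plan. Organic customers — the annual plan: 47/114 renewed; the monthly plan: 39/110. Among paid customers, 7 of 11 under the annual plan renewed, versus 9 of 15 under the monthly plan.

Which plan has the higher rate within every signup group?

Referral: the annual plan 41/63 = 65.1%, the monthly plan 40/78 = 51.3% → the annual plan
Affiliate: the annual plan 99/323 = 30.7%, the monthly plan 62/255 = 24.3% → the annual plan
Organic: the annual plan 47/114 = 41.2%, the monthly plan 39/110 = 35.5% → the annual plan
Paid: the annual plan 7/11 = 63.6%, the monthly plan 9/15 = 60.0% → the annual plan
The annual plan has the higher rate in all 4 groups.

the annual plan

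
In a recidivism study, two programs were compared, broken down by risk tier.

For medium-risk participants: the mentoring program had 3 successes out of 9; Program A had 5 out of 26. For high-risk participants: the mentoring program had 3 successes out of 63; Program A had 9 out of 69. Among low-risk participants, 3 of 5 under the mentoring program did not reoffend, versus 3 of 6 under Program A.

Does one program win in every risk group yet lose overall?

Medium-risk: the mentoring program 3/9 = 33.3%, Program A 5/26 = 19.2% → the mentoring program
High-risk: the mentoring program 3/63 = 4.8%, Program A 9/69 = 13.0% → Program A
Low-risk: the mentoring program 3/5 = 60.0%, Program A 3/6 = 50.0% → the mentoring program
Overall: the mentoring program 9/77 = 11.7%, Program A 17/101 = 16.8% → Program A
Neither sweeps: the mentoring program wins 2 of 3 groups, Program A wins 1. Program A wins overall but not every group — no Simpson reversal.

No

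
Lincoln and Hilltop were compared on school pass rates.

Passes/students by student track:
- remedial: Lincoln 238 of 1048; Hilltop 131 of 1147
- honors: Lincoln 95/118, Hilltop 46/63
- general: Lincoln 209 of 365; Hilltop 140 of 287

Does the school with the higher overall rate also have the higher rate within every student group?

Remedial: Lincoln 238/1048 = 22.7%, Hilltop 131/1147 = 11.4% → Lincoln
Honors: Lincoln 95/118 = 80.5%, Hilltop 46/63 = 73.0% → Lincoln
General: Lincoln 209/365 = 57.3%, Hilltop 140/287 = 48.8% → Lincoln
Overall: Lincoln 542/1531 = 35.4%, Hilltop 317/1497 = 21.2% → Lincoln
Lincoln wins overall and in every student group — no reversal.

Yes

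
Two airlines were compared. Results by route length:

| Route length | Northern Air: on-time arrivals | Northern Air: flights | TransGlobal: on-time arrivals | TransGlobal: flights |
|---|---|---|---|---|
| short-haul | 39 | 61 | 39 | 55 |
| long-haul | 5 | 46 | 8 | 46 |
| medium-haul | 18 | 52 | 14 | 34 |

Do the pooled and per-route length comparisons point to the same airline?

Short-haul: Northern Air 39/61 = 63.9%, TransGlobal 39/55 = 70.9% → TransGlobal
Long-haul: Northern Air 5/46 = 10.9%, TransGlobal 8/46 = 17.4% → TransGlobal
Medium-haul: Northern Air 18/52 = 34.6%, TransGlobal 14/34 = 41.2% → TransGlobal
Overall: Northern Air 62/159 = 39.0%, TransGlobal 61/135 = 45.2% → TransGlobal
TransGlobal wins overall and in every route group — no reversal.

Yes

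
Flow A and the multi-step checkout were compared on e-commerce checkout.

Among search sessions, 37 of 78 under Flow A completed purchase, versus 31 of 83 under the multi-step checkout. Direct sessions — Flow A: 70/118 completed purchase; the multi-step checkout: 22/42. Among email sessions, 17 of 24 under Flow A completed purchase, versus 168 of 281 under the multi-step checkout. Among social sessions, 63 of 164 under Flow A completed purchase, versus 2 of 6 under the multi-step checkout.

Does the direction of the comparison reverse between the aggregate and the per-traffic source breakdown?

Search: Flow A 37/78 = 47.4%, the multi-step checkout 31/83 = 37.3% → Flow A
Direct: Flow A 70/118 = 59.3%, the multi-step checkout 22/42 = 52.4% → Flow A
Email: Flow A 17/24 = 70.8%, the multi-step checkout 168/281 = 59.8% → Flow A
Social: Flow A 63/164 = 38.4%, the multi-step checkout 2/6 = 33.3% → Flow A
Overall: Flow A 187/384 = 48.7%, the multi-step checkout 223/412 = 54.1% → the multi-step checkout
Flow A wins each traffic group but the multi-step checkout wins overall — the comparison reverses. Flow A's sessions skew toward social, which has a lower base rate.

Yes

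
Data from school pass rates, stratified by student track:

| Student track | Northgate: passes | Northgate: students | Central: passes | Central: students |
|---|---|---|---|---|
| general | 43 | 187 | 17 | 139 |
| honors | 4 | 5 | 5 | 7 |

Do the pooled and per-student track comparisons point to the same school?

Yes

General: Northgate 43/187 = 23.0%, Central 17/139 = 12.2% → Northgate
Honors: Northgate 4/5 = 80.0%, Central 5/7 = 71.4% → Northgate
Overall: Northgate 47/192 = 24.5%, Central 22/146 = 15.1% → Northgate
Northgate wins overall and in every student group — no reversal.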